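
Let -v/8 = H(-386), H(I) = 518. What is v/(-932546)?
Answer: 2072/466273 ≈ 0.0044437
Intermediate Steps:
v = -4144 (v = -8*518 = -4144)
v/(-932546) = -4144/(-932546) = -4144*(-1/932546) = 2072/466273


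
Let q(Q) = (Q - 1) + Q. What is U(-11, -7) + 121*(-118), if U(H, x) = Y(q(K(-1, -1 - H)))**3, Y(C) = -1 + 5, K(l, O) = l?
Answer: -14214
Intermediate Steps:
q(Q) = -1 + 2*Q (q(Q) = (-1 + Q) + Q = -1 + 2*Q)
Y(C) = 4
U(H, x) = 64 (U(H, x) = 4**3 = 64)
U(-11, -7) + 121*(-118) = 64 + 121*(-118) = 64 - 14278 = -14214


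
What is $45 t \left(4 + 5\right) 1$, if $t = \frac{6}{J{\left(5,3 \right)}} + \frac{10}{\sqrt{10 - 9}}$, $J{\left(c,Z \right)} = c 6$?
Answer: $4131$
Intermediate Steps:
$J{\left(c,Z \right)} = 6 c$
$t = \frac{51}{5}$ ($t = \frac{6}{6 \cdot 5} + \frac{10}{\sqrt{10 - 9}} = \frac{6}{30} + \frac{10}{\sqrt{1}} = 6 \cdot \frac{1}{30} + \frac{10}{1} = \frac{1}{5} + 10 \cdot 1 = \frac{1}{5} + 10 = \frac{51}{5} \approx 10.2$)
$45 t \left(4 + 5\right) 1 = 45 \cdot \frac{51}{5} \left(4 + 5\right) 1 = 459 \cdot 9 \cdot 1 = 459 \cdot 9 = 4131$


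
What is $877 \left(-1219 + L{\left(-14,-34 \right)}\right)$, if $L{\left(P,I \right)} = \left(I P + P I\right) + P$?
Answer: $-246437$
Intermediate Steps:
$L{\left(P,I \right)} = P + 2 I P$ ($L{\left(P,I \right)} = \left(I P + I P\right) + P = 2 I P + P = P + 2 I P$)
$877 \left(-1219 + L{\left(-14,-34 \right)}\right) = 877 \left(-1219 - 14 \left(1 + 2 \left(-34\right)\right)\right) = 877 \left(-1219 - 14 \left(1 - 68\right)\right) = 877 \left(-1219 - -938\right) = 877 \left(-1219 + 938\right) = 877 \left(-281\right) = -246437$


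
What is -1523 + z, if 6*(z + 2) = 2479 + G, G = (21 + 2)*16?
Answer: -2101/2 ≈ -1050.5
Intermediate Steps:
G = 368 (G = 23*16 = 368)
z = 945/2 (z = -2 + (2479 + 368)/6 = -2 + (⅙)*2847 = -2 + 949/2 = 945/2 ≈ 472.50)
-1523 + z = -1523 + 945/2 = -2101/2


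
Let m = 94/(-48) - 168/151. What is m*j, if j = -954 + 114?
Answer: 389515/151 ≈ 2579.6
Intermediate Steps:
m = -11129/3624 (m = 94*(-1/48) - 168*1/151 = -47/24 - 168/151 = -11129/3624 ≈ -3.0709)
j = -840
m*j = -11129/3624*(-840) = 389515/151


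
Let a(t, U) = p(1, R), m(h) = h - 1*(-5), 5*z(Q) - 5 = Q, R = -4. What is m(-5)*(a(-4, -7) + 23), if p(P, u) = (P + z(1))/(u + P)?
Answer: 0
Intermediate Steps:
z(Q) = 1 + Q/5
m(h) = 5 + h (m(h) = h + 5 = 5 + h)
p(P, u) = (6/5 + P)/(P + u) (p(P, u) = (P + (1 + (⅕)*1))/(u + P) = (P + (1 + ⅕))/(P + u) = (P + 6/5)/(P + u) = (6/5 + P)/(P + u))
a(t, U) = -11/15 (a(t, U) = (6/5 + 1)/(1 - 4) = (11/5)/(-3) = -⅓*11/5 = -11/15)
m(-5)*(a(-4, -7) + 23) = (5 - 5)*(-11/15 + 23) = 0*(334/15) = 0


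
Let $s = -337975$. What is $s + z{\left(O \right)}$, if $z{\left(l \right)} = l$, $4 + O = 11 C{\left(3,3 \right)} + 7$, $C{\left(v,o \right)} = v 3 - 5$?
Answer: $-337928$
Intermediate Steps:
$C{\left(v,o \right)} = -5 + 3 v$ ($C{\left(v,o \right)} = 3 v - 5 = -5 + 3 v$)
$O = 47$ ($O = -4 + \left(11 \left(-5 + 3 \cdot 3\right) + 7\right) = -4 + \left(11 \left(-5 + 9\right) + 7\right) = -4 + \left(11 \cdot 4 + 7\right) = -4 + \left(44 + 7\right) = -4 + 51 = 47$)
$s + z{\left(O \right)} = -337975 + 47 = -337928$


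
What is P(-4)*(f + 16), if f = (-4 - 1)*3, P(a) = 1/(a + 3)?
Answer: -1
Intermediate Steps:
P(a) = 1/(3 + a)
f = -15 (f = -5*3 = -15)
P(-4)*(f + 16) = (-15 + 16)/(3 - 4) = 1/(-1) = -1*1 = -1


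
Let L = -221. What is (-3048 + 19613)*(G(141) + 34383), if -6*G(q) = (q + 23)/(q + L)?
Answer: 13669441313/24 ≈ 5.6956e+8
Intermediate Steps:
G(q) = -(23 + q)/(6*(-221 + q)) (G(q) = -(q + 23)/(6*(q - 221)) = -(23 + q)/(6*(-221 + q)))
(-3048 + 19613)*(G(141) + 34383) = (-3048 + 19613)*((-23 - 1*141)/(6*(-221 + 141)) + 34383) = 16565*((⅙)*(-23 - 141)/(-80) + 34383) = 16565*((⅙)*(-1/80)*(-164) + 34383) = 16565*(41/120 + 34383) = 16565*(4126001/120) = 13669441313/24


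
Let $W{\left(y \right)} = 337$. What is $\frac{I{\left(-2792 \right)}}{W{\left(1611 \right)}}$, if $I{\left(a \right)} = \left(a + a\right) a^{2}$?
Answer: $- \frac{43528754176}{337} \approx -1.2917 \cdot 10^{8}$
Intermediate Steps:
$I{\left(a \right)} = 2 a^{3}$ ($I{\left(a \right)} = 2 a a^{2} = 2 a^{3}$)
$\frac{I{\left(-2792 \right)}}{W{\left(1611 \right)}} = \frac{2 \left(-2792\right)^{3}}{337} = 2 \left(-21764377088\right) \frac{1}{337} = \left(-43528754176\right) \frac{1}{337} = - \frac{43528754176}{337}$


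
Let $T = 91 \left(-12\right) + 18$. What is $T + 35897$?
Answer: $34823$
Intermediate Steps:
$T = -1074$ ($T = -1092 + 18 = -1074$)
$T + 35897 = -1074 + 35897 = 34823$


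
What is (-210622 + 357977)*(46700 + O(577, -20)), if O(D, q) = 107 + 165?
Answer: 6921559060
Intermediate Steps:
O(D, q) = 272
(-210622 + 357977)*(46700 + O(577, -20)) = (-210622 + 357977)*(46700 + 272) = 147355*46972 = 6921559060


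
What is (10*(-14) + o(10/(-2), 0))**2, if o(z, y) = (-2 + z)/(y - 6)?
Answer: 693889/36 ≈ 19275.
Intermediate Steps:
o(z, y) = (-2 + z)/(-6 + y)
(10*(-14) + o(10/(-2), 0))**2 = (10*(-14) + (-2 + 10/(-2))/(-6 + 0))**2 = (-140 + (-2 + 10*(-1/2))/(-6))**2 = (-140 - (-2 - 5)/6)**2 = (-140 - 1/6*(-7))**2 = (-140 + 7/6)**2 = (-833/6)**2 = 693889/36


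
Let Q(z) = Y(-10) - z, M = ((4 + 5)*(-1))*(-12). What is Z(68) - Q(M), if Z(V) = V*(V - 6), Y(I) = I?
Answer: 4334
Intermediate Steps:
Z(V) = V*(-6 + V)
M = 108 (M = (9*(-1))*(-12) = -9*(-12) = 108)
Q(z) = -10 - z
Z(68) - Q(M) = 68*(-6 + 68) - (-10 - 1*108) = 68*62 - (-10 - 108) = 4216 - 1*(-118) = 4216 + 118 = 4334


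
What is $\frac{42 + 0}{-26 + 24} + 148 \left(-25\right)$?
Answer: $-3721$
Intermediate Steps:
$\frac{42 + 0}{-26 + 24} + 148 \left(-25\right) = \frac{42}{-2} - 3700 = 42 \left(- \frac{1}{2}\right) - 3700 = -21 - 3700 = -3721$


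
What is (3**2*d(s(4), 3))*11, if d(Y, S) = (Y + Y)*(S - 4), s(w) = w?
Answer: -792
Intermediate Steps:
d(Y, S) = 2*Y*(-4 + S) (d(Y, S) = (2*Y)*(-4 + S) = 2*Y*(-4 + S))
(3**2*d(s(4), 3))*11 = (3**2*(2*4*(-4 + 3)))*11 = (9*(2*4*(-1)))*11 = (9*(-8))*11 = -72*11 = -792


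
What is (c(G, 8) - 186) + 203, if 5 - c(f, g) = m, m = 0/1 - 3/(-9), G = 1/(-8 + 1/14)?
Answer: 65/3 ≈ 21.667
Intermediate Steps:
G = -14/111 (G = 1/(-8 + 1/14) = 1/(-111/14) = -14/111 ≈ -0.12613)
m = ⅓ (m = 0*1 - 3*(-⅑) = 0 + ⅓ = ⅓ ≈ 0.33333)
c(f, g) = 14/3 (c(f, g) = 5 - 1*⅓ = 5 - ⅓ = 14/3)
(c(G, 8) - 186) + 203 = (14/3 - 186) + 203 = -544/3 + 203 = 65/3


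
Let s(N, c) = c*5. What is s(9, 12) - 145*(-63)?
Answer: 9195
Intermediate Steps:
s(N, c) = 5*c
s(9, 12) - 145*(-63) = 5*12 - 145*(-63) = 60 + 9135 = 9195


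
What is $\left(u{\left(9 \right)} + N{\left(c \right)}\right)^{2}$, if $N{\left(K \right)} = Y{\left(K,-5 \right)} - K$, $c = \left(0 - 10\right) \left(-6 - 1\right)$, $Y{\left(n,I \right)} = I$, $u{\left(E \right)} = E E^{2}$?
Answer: $427716$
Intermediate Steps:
$u{\left(E \right)} = E^{3}$
$c = 70$ ($c = \left(-10\right) \left(-7\right) = 70$)
$N{\left(K \right)} = -5 - K$
$\left(u{\left(9 \right)} + N{\left(c \right)}\right)^{2} = \left(9^{3} - 75\right)^{2} = \left(729 - 75\right)^{2} = 654^{2} = 427716$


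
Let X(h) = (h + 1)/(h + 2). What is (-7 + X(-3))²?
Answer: 25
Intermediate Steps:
X(h) = (1 + h)/(2 + h)
(-7 + X(-3))² = (-7 + (1 - 3)/(2 - 3))² = (-7 - 2/(-1))² = (-7 - 1*(-2))² = (-7 + 2)² = (-5)² = 25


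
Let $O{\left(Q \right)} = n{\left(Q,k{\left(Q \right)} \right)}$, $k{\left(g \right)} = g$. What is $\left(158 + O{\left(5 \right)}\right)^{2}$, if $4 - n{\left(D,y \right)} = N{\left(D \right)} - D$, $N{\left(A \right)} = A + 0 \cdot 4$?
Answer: $26244$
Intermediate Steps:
$N{\left(A \right)} = A$ ($N{\left(A \right)} = A + 0 = A$)
$n{\left(D,y \right)} = 4$ ($n{\left(D,y \right)} = 4 - \left(D - D\right) = 4 - 0 = 4 + 0 = 4$)
$O{\left(Q \right)} = 4$
$\left(158 + O{\left(5 \right)}\right)^{2} = \left(158 + 4\right)^{2} = 162^{2} = 26244$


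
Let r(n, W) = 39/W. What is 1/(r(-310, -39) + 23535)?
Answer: 1/23534 ≈ 4.2492e-5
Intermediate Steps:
1/(r(-310, -39) + 23535) = 1/(39/(-39) + 23535) = 1/(39*(-1/39) + 23535) = 1/(-1 + 23535) = 1/23534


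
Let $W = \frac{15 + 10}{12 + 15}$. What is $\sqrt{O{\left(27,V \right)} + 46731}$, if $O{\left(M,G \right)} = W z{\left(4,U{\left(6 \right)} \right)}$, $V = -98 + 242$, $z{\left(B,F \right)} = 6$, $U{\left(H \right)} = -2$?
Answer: $\frac{\sqrt{420629}}{3} \approx 216.19$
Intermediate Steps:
$W = \frac{25}{27} \approx 0.92593$
$V = 144$
$O{\left(M,G \right)} = \frac{50}{9}$ ($O{\left(M,G \right)} = \frac{25}{27} \cdot 6 = \frac{50}{9}$)
$\sqrt{O{\left(27,V \right)} + 46731} = \sqrt{\frac{50}{9} + 46731} = \sqrt{\frac{420629}{9}} = \frac{\sqrt{420629}}{3}$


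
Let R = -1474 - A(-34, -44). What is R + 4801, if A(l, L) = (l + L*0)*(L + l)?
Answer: 675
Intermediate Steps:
A(l, L) = l*(L + l) (A(l, L) = (l + 0)*(L + l) = l*(L + l))
R = -4126 (R = -1474 - (-34)*(-44 - 34) = -1474 - (-34)*(-78) = -1474 - 1*2652 = -1474 - 2652 = -4126)
R + 4801 = -4126 + 4801 = 675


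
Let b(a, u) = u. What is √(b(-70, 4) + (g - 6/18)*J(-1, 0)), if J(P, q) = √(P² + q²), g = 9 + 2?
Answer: 2*√33/3 ≈ 3.8297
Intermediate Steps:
g = 11
√(b(-70, 4) + (g - 6/18)*J(-1, 0)) = √(4 + (11 - 6/18)*√((-1)² + 0²)) = √(4 + (11 - 6*1/18)*√(1 + 0)) = √(4 + (11 - ⅓)*√1) = √(4 + (32/3)*1) = √(4 + 32/3) = √(44/3) = 2*√33/3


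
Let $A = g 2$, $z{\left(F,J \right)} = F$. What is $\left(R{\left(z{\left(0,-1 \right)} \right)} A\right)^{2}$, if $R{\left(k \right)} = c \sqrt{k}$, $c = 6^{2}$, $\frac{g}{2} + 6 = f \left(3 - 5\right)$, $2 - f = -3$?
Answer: $0$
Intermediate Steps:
$f = 5$ ($f = 2 - -3 = 2 + 3 = 5$)
$g = -32$ ($g = -12 + 2 \cdot 5 \left(3 - 5\right) = -12 + 2 \cdot 5 \left(-2\right) = -12 + 2 \left(-10\right) = -12 - 20 = -32$)
$c = 36$
$R{\left(k \right)} = 36 \sqrt{k}$
$A = -64$ ($A = \left(-32\right) 2 = -64$)
$\left(R{\left(z{\left(0,-1 \right)} \right)} A\right)^{2} = \left(36 \sqrt{0} \left(-64\right)\right)^{2} = \left(36 \cdot 0 \left(-64\right)\right)^{2} = \left(0 \left(-64\right)\right)^{2} = 0^{2} = 0$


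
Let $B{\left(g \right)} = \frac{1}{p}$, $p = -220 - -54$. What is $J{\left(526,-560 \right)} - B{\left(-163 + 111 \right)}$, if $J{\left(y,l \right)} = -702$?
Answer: $- \frac{116531}{166} \approx -701.99$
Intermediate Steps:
$p = -166$ ($p = -220 + 54 = -166$)
$B{\left(g \right)} = - \frac{1}{166}$ ($B{\left(g \right)} = \frac{1}{-166} = - \frac{1}{166}$)
$J{\left(526,-560 \right)} - B{\left(-163 + 111 \right)} = -702 - - \frac{1}{166} = -702 + \frac{1}{166} = - \frac{116531}{166}$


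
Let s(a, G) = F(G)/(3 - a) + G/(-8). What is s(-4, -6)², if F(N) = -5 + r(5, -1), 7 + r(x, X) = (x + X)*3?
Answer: 9/16 ≈ 0.56250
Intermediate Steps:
r(x, X) = -7 + 3*X + 3*x (r(x, X) = -7 + (x + X)*3 = -7 + (X + x)*3 = -7 + (3*X + 3*x) = -7 + 3*X + 3*x)
F(N) = 0 (F(N) = -5 + (-7 + 3*(-1) + 3*5) = -5 + (-7 - 3 + 15) = -5 + 5 = 0)
s(a, G) = -G/8 (s(a, G) = 0/(3 - a) + G/(-8) = 0 + G*(-⅛) = 0 - G/8 = -G/8)
s(-4, -6)² = (-⅛*(-6))² = (¾)² = 9/16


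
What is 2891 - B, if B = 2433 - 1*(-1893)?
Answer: -1435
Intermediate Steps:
B = 4326 (B = 2433 + 1893 = 4326)
2891 - B = 2891 - 1*4326 = 2891 - 4326 = -1435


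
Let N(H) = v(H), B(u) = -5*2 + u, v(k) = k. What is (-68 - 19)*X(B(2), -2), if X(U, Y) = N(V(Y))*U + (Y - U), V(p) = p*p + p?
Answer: 870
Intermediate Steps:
V(p) = p + p² (V(p) = p² + p = p + p²)
B(u) = -10 + u
N(H) = H
X(U, Y) = Y - U + U*Y*(1 + Y) (X(U, Y) = (Y*(1 + Y))*U + (Y - U) = U*Y*(1 + Y) + (Y - U) = Y - U + U*Y*(1 + Y))
(-68 - 19)*X(B(2), -2) = (-68 - 19)*(-2 - (-10 + 2) + (-10 + 2)*(-2)*(1 - 2)) = -87*(-2 - 1*(-8) - 8*(-2)*(-1)) = -87*(-2 + 8 - 16) = -87*(-10) = 870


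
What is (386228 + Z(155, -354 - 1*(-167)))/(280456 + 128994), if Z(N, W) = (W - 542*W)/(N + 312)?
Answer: 180469643/191213150 ≈ 0.94381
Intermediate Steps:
Z(N, W) = -541*W/(312 + N) (Z(N, W) = (-541*W)/(312 + N) = -541*W/(312 + N))
(386228 + Z(155, -354 - 1*(-167)))/(280456 + 128994) = (386228 - 541*(-354 - 1*(-167))/(312 + 155))/(280456 + 128994) = (386228 - 541*(-354 + 167)/467)/409450 = (386228 - 541*(-187)*1/467)*(1/409450) = (386228 + 101167/467)*(1/409450) = (180469643/467)*(1/409450) = 180469643/191213150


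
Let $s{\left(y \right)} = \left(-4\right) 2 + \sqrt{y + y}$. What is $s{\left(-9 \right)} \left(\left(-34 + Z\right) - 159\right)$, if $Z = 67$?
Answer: $1008 - 378 i \sqrt{2} \approx 1008.0 - 534.57 i$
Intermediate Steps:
$s{\left(y \right)} = -8 + \sqrt{2} \sqrt{y}$ ($s{\left(y \right)} = -8 + \sqrt{2 y} = -8 + \sqrt{2} \sqrt{y}$)
$s{\left(-9 \right)} \left(\left(-34 + Z\right) - 159\right) = \left(-8 + \sqrt{2} \sqrt{-9}\right) \left(\left(-34 + 67\right) - 159\right) = \left(-8 + \sqrt{2} \cdot 3 i\right) \left(33 - 159\right) = \left(-8 + 3 i \sqrt{2}\right) \left(-126\right) = 1008 - 378 i \sqrt{2}$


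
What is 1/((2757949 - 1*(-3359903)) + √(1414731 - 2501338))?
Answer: 6117852/37428114180511 - I*√1086607/37428114180511 ≈ 1.6346e-7 - 2.7851e-11*I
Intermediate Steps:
1/((2757949 - 1*(-3359903)) + √(1414731 - 2501338)) = 1/((2757949 + 3359903) + √(-1086607)) = 1/(6117852 + I*√1086607)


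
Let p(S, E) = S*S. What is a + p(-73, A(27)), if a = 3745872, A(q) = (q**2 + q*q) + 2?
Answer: 3751201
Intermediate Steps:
A(q) = 2 + 2*q**2 (A(q) = (q**2 + q**2) + 2 = 2*q**2 + 2 = 2 + 2*q**2)
p(S, E) = S**2
a + p(-73, A(27)) = 3745872 + (-73)**2 = 3745872 + 5329 = 3751201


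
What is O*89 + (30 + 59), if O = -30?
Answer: -2581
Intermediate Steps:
O*89 + (30 + 59) = -30*89 + (30 + 59) = -2670 + 89 = -2581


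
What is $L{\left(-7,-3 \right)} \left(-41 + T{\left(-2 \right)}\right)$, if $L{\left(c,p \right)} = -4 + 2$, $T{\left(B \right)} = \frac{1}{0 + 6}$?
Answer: $\frac{245}{3} \approx 81.667$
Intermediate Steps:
$T{\left(B \right)} = \frac{1}{6}$
$L{\left(c,p \right)} = -2$
$L{\left(-7,-3 \right)} \left(-41 + T{\left(-2 \right)}\right) = - 2 \left(-41 + \frac{1}{6}\right) = \left(-2\right) \left(- \frac{245}{6}\right) = \frac{245}{3}$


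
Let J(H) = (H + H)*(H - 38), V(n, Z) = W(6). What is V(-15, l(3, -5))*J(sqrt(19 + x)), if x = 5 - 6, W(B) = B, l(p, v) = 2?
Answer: 216 - 1368*sqrt(2) ≈ -1718.6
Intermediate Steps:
x = -1
V(n, Z) = 6
J(H) = 2*H*(-38 + H) (J(H) = (2*H)*(-38 + H) = 2*H*(-38 + H))
V(-15, l(3, -5))*J(sqrt(19 + x)) = 6*(2*sqrt(19 - 1)*(-38 + sqrt(19 - 1))) = 6*(2*sqrt(18)*(-38 + sqrt(18))) = 6*(2*(3*sqrt(2))*(-38 + 3*sqrt(2))) = 6*(6*sqrt(2)*(-38 + 3*sqrt(2))) = 36*sqrt(2)*(-38 + 3*sqrt(2))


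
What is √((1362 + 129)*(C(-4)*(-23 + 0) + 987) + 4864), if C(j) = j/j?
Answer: 2*√360547 ≈ 1200.9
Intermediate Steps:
C(j) = 1
√((1362 + 129)*(C(-4)*(-23 + 0) + 987) + 4864) = √((1362 + 129)*(1*(-23 + 0) + 987) + 4864) = √(1491*(1*(-23) + 987) + 4864) = √(1491*(-23 + 987) + 4864) = √(1491*964 + 4864) = √(1437324 + 4864) = √1442188 = 2*√360547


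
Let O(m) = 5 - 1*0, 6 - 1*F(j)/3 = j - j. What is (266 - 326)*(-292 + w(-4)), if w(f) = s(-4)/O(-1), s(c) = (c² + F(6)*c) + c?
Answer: 18240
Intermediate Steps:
F(j) = 18 (F(j) = 18 - 3*(j - j) = 18 - 3*0 = 18 + 0 = 18)
s(c) = c² + 19*c (s(c) = (c² + 18*c) + c = c² + 19*c)
O(m) = 5 (O(m) = 5 + 0 = 5)
w(f) = -12 (w(f) = -4*(19 - 4)/5 = -4*15*(⅕) = -60*⅕ = -12)
(266 - 326)*(-292 + w(-4)) = (266 - 326)*(-292 - 12) = -60*(-304) = 18240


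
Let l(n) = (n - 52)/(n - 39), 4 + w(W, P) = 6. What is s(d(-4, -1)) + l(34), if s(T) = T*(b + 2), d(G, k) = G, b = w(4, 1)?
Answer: -62/5 ≈ -12.400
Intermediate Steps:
w(W, P) = 2 (w(W, P) = -4 + 6 = 2)
b = 2
l(n) = (-52 + n)/(-39 + n)
s(T) = 4*T (s(T) = T*(2 + 2) = T*4 = 4*T)
s(d(-4, -1)) + l(34) = 4*(-4) + (-52 + 34)/(-39 + 34) = -16 - 18/(-5) = -16 - ⅕*(-18) = -16 + 18/5 = -62/5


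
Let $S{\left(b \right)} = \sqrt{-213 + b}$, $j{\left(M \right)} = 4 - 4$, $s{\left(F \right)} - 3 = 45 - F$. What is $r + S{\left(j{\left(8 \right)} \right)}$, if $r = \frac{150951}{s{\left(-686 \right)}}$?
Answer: $\frac{150951}{734} + i \sqrt{213} \approx 205.66 + 14.595 i$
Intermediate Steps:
$s{\left(F \right)} = 48 - F$ ($s{\left(F \right)} = 3 - \left(-45 + F\right) = 48 - F$)
$j{\left(M \right)} = 0$ ($j{\left(M \right)} = 4 - 4 = 0$)
$r = \frac{150951}{734}$ ($r = \frac{150951}{48 - -686} = \frac{150951}{48 + 686} = \frac{150951}{734} \approx 205.66$)
$r + S{\left(j{\left(8 \right)} \right)} = \frac{150951}{734} + \sqrt{-213 + 0} = \frac{150951}{734} + \sqrt{-213} = \frac{150951}{734} + i \sqrt{213}$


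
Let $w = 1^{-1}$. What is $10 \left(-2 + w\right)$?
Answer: $-10$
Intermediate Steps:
$w = 1$
$10 \left(-2 + w\right) = 10 \left(-2 + 1\right) = 10 \left(-1\right) = -10$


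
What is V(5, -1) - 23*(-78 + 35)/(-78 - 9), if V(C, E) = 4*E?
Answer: -1337/87 ≈ -15.368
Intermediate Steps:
V(5, -1) - 23*(-78 + 35)/(-78 - 9) = 4*(-1) - 23*(-78 + 35)/(-78 - 9) = -4 - (-989)/(-87) = -4 - (-989)*(-1)/87 = -4 - 23*43/87 = -4 - 989/87 = -1337/87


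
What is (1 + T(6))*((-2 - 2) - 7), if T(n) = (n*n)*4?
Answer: -1595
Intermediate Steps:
T(n) = 4*n**2 (T(n) = n**2*4 = 4*n**2)
(1 + T(6))*((-2 - 2) - 7) = (1 + 4*6**2)*((-2 - 2) - 7) = (1 + 4*36)*(-4 - 7) = (1 + 144)*(-11) = 145*(-11) = -1595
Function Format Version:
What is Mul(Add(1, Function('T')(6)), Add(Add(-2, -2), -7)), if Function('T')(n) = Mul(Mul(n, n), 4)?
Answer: -1595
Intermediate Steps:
Function('T')(n) = Mul(4, Pow(n, 2)) (Function('T')(n) = Mul(Pow(n, 2), 4) = Mul(4, Pow(n, 2)))
Mul(Add(1, Function('T')(6)), Add(Add(-2, -2), -7)) = Mul(Add(1, Mul(4, Pow(6, 2))), Add(Add(-2, -2), -7)) = Mul(Add(1, Mul(4, 36)), Add(-4, -7)) = Mul(Add(1, 144), -11) = Mul(145, -11) = -1595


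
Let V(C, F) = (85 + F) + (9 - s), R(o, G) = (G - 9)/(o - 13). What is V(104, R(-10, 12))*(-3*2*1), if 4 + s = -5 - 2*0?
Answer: -14196/23 ≈ -617.22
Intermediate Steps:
s = -9 (s = -4 + (-5 - 2*0) = -4 + (-5 + 0) = -4 - 5 = -9)
R(o, G) = (-9 + G)/(-13 + o)
V(C, F) = 103 + F (V(C, F) = (85 + F) + (9 - 1*(-9)) = (85 + F) + (9 + 9) = (85 + F) + 18 = 103 + F)
V(104, R(-10, 12))*(-3*2*1) = (103 + (-9 + 12)/(-13 - 10))*(-3*2*1) = (103 + 3/(-23))*(-6*1) = (103 - 1/23*3)*(-6) = (103 - 3/23)*(-6) = (2366/23)*(-6) = -14196/23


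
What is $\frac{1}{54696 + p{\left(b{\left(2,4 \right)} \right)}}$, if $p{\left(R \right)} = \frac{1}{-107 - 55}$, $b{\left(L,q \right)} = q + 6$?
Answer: $\frac{162}{8860751} \approx 1.8283 \cdot 10^{-5}$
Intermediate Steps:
$b{\left(L,q \right)} = 6 + q$
$p{\left(R \right)} = - \frac{1}{162}$ ($p{\left(R \right)} = \frac{1}{-107 - 55} = \frac{1}{-162} = - \frac{1}{162}$)
$\frac{1}{54696 + p{\left(b{\left(2,4 \right)} \right)}} = \frac{1}{54696 - \frac{1}{162}} = \frac{1}{\frac{8860751}{162}} = \frac{162}{8860751}$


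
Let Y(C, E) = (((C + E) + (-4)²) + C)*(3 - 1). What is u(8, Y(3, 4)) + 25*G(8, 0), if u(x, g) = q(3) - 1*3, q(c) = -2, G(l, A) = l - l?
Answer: -5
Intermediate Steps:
G(l, A) = 0
Y(C, E) = 32 + 2*E + 4*C (Y(C, E) = (((C + E) + 16) + C)*2 = ((16 + C + E) + C)*2 = (16 + E + 2*C)*2 = 32 + 2*E + 4*C)
u(x, g) = -5 (u(x, g) = -2 - 1*3 = -2 - 3 = -5)
u(8, Y(3, 4)) + 25*G(8, 0) = -5 + 25*0 = -5 + 0 = -5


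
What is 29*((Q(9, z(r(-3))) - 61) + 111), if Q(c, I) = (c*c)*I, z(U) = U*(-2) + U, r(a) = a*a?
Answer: -19691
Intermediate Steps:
r(a) = a²
z(U) = -U (z(U) = -2*U + U = -U)
Q(c, I) = I*c² (Q(c, I) = c²*I = I*c²)
29*((Q(9, z(r(-3))) - 61) + 111) = 29*((-1*(-3)²*9² - 61) + 111) = 29*((-1*9*81 - 61) + 111) = 29*((-9*81 - 61) + 111) = 29*((-729 - 61) + 111) = 29*(-790 + 111) = 29*(-679) = -19691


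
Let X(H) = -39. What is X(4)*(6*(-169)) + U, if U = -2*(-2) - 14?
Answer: 39536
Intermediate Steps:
U = -10 (U = 4 - 14 = -10)
X(4)*(6*(-169)) + U = -234*(-169) - 10 = -39*(-1014) - 10 = 39546 - 10 = 39536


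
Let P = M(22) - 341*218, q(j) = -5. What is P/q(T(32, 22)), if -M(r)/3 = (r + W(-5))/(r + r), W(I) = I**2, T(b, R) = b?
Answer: 3271013/220 ≈ 14868.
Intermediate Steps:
M(r) = -3*(25 + r)/(2*r) (M(r) = -3*(r + (-5)**2)/(r + r) = -3*(r + 25)/(2*r) = -3*(25 + r)*1/(2*r) = -3*(25 + r)/(2*r))
P = -3271013/44 (P = (3/2)*(-25 - 1*22)/22 - 341*218 = (3/2)*(1/22)*(-25 - 22) - 74338 = (3/2)*(1/22)*(-47) - 74338 = -141/44 - 74338 = -3271013/44 ≈ -74341.)
P/q(T(32, 22)) = -3271013/44/(-5) = -3271013/44*(-1/5) = 3271013/220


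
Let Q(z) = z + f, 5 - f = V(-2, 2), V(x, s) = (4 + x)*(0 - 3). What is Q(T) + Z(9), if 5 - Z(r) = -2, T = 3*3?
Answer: 27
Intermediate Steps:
V(x, s) = -12 - 3*x (V(x, s) = (4 + x)*(-3) = -12 - 3*x)
f = 11 (f = 5 - (-12 - 3*(-2)) = 5 - (-12 + 6) = 5 - 1*(-6) = 5 + 6 = 11)
T = 9
Q(z) = 11 + z (Q(z) = z + 11 = 11 + z)
Z(r) = 7 (Z(r) = 5 - 1*(-2) = 5 + 2 = 7)
Q(T) + Z(9) = (11 + 9) + 7 = 20 + 7 = 27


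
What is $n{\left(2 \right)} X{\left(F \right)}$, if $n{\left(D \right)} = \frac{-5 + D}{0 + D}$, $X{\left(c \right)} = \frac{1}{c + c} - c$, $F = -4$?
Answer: $- \frac{93}{16} \approx -5.8125$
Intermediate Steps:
$X{\left(c \right)} = \frac{1}{2 c} - c$
$n{\left(D \right)} = \frac{-5 + D}{D}$
$n{\left(2 \right)} X{\left(F \right)} = \frac{-5 + 2}{2} \left(\frac{1}{2 \left(-4\right)} - -4\right) = \frac{1}{2} \left(-3\right) \left(\frac{1}{2} \left(- \frac{1}{4}\right) + 4\right) = - \frac{3 \left(- \frac{1}{8} + 4\right)}{2} = \left(- \frac{3}{2}\right) \frac{31}{8} = - \frac{93}{16}$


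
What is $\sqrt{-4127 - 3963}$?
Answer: $i \sqrt{8090} \approx 89.944 i$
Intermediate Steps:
$\sqrt{-4127 - 3963} = \sqrt{-8090} = i \sqrt{8090}$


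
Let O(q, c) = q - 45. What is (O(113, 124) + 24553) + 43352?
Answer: 67973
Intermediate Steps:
O(q, c) = -45 + q
(O(113, 124) + 24553) + 43352 = ((-45 + 113) + 24553) + 43352 = (68 + 24553) + 43352 = 24621 + 43352 = 67973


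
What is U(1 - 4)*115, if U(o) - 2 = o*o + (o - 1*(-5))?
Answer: 1495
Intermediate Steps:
U(o) = 7 + o + o² (U(o) = 2 + (o*o + (o - 1*(-5))) = 2 + (o² + (o + 5)) = 2 + (o² + (5 + o)) = 2 + (5 + o + o²) = 7 + o + o²)
U(1 - 4)*115 = (7 + (1 - 4) + (1 - 4)²)*115 = (7 - 3 + (-3)²)*115 = (7 - 3 + 9)*115 = 13*115 = 1495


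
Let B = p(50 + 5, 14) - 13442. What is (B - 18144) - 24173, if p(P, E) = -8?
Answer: -55767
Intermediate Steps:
B = -13450 (B = -8 - 13442 = -13450)
(B - 18144) - 24173 = (-13450 - 18144) - 24173 = -31594 - 24173 = -55767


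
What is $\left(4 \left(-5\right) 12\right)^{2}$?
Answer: $57600$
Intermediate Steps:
$\left(4 \left(-5\right) 12\right)^{2} = \left(\left(-20\right) 12\right)^{2} = \left(-240\right)^{2} = 57600$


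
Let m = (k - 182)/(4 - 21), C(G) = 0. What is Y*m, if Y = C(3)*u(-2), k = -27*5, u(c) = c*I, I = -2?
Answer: 0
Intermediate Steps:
u(c) = -2*c (u(c) = c*(-2) = -2*c)
k = -135
m = 317/17 (m = (-135 - 182)/(4 - 21) = -317/(-17) = -317*(-1/17) = 317/17 ≈ 18.647)
Y = 0 (Y = 0*(-2*(-2)) = 0*4 = 0)
Y*m = 0*(317/17) = 0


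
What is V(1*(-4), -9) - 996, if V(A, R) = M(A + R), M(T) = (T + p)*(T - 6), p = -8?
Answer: -597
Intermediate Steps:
M(T) = (-8 + T)*(-6 + T) (M(T) = (T - 8)*(T - 6) = (-8 + T)*(-6 + T))
V(A, R) = 48 + (A + R)² - 14*A - 14*R (V(A, R) = 48 + (A + R)² - 14*(A + R) = 48 + (A + R)² + (-14*A - 14*R) = 48 + (A + R)² - 14*A - 14*R)
V(1*(-4), -9) - 996 = (48 + (1*(-4) - 9)² - 14*(-4) - 14*(-9)) - 996 = (48 + (-4 - 9)² - 14*(-4) + 126) - 996 = (48 + (-13)² + 56 + 126) - 996 = (48 + 169 + 56 + 126) - 996 = 399 - 996 = -597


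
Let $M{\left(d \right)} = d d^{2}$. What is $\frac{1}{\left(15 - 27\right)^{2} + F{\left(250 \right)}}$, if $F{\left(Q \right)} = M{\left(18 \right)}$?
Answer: $\frac{1}{5976} \approx 0.00016734$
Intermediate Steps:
$M{\left(d \right)} = d^{3}$
$F{\left(Q \right)} = 5832$ ($F{\left(Q \right)} = 18^{3} = 5832$)
$\frac{1}{\left(15 - 27\right)^{2} + F{\left(250 \right)}} = \frac{1}{\left(15 - 27\right)^{2} + 5832} = \frac{1}{\left(-12\right)^{2} + 5832} = \frac{1}{144 + 5832} = \frac{1}{5976}$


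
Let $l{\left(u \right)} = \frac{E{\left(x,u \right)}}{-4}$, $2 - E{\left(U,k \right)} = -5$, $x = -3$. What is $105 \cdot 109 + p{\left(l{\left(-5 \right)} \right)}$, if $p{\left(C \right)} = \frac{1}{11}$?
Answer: $\frac{125896}{11} \approx 11445.0$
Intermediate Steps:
$E{\left(U,k \right)} = 7$ ($E{\left(U,k \right)} = 2 - -5 = 2 + 5 = 7$)
$l{\left(u \right)} = - \frac{7}{4}$ ($l{\left(u \right)} = \frac{7}{-4} = 7 \left(- \frac{1}{4}\right) = - \frac{7}{4}$)
$p{\left(C \right)} = \frac{1}{11}$
$105 \cdot 109 + p{\left(l{\left(-5 \right)} \right)} = 105 \cdot 109 + \frac{1}{11} = 11445 + \frac{1}{11} = \frac{125896}{11}$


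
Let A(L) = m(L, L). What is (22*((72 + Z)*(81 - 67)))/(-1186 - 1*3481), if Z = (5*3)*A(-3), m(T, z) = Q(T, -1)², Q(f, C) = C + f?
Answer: -7392/359 ≈ -20.591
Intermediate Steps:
m(T, z) = (-1 + T)²
A(L) = (-1 + L)²
Z = 240 (Z = (5*3)*(-1 - 3)² = 15*(-4)² = 15*16 = 240)
(22*((72 + Z)*(81 - 67)))/(-1186 - 1*3481) = (22*((72 + 240)*(81 - 67)))/(-1186 - 1*3481) = (22*(312*14))/(-1186 - 3481) = (22*4368)/(-4667) = 96096*(-1/4667) = -7392/359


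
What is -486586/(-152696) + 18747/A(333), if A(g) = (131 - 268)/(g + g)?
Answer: -953209775555/10459676 ≈ -91132.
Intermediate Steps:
A(g) = -137/(2*g) (A(g) = -137*1/(2*g) = -137/(2*g))
-486586/(-152696) + 18747/A(333) = -486586/(-152696) + 18747/((-137/2/333)) = -486586*(-1/152696) + 18747/((-137/2*1/333)) = 243293/76348 + 18747/(-137/666) = 243293/76348 + 18747*(-666/137) = 243293/76348 - 12485502/137 = -953209775555/10459676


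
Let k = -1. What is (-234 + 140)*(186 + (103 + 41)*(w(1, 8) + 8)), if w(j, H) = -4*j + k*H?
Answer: 36660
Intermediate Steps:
w(j, H) = -H - 4*j (w(j, H) = -4*j - H = -H - 4*j)
(-234 + 140)*(186 + (103 + 41)*(w(1, 8) + 8)) = (-234 + 140)*(186 + (103 + 41)*((-1*8 - 4*1) + 8)) = -94*(186 + 144*((-8 - 4) + 8)) = -94*(186 + 144*(-12 + 8)) = -94*(186 + 144*(-4)) = -94*(186 - 576) = -94*(-390) = 36660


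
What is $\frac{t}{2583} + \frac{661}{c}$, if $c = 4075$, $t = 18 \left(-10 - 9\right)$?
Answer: $\frac{34857}{1169525} \approx 0.029804$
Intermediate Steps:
$t = -342$ ($t = 18 \left(-19\right) = -342$)
$\frac{t}{2583} + \frac{661}{c} = - \frac{342}{2583} + \frac{661}{4075} = \left(-342\right) \frac{1}{2583} + 661 \cdot \frac{1}{4075} = - \frac{38}{287} + \frac{661}{4075} = \frac{34857}{1169525}$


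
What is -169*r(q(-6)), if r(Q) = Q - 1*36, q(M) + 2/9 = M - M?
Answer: 55094/9 ≈ 6121.6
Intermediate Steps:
q(M) = -2/9 (q(M) = -2/9 + (M - M) = -2/9 + 0 = -2/9)
r(Q) = -36 + Q (r(Q) = Q - 36 = -36 + Q)
-169*r(q(-6)) = -169*(-36 - 2/9) = -169*(-326/9) = 55094/9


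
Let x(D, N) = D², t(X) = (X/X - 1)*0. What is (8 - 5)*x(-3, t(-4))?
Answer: 27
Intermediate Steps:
t(X) = 0 (t(X) = (1 - 1)*0 = 0*0 = 0)
(8 - 5)*x(-3, t(-4)) = (8 - 5)*(-3)² = 3*9 = 27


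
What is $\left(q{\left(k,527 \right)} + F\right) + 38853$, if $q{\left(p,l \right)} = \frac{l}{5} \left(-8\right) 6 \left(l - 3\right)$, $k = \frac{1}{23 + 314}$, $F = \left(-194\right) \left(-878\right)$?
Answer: $- \frac{12209179}{5} \approx -2.4418 \cdot 10^{6}$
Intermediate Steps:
$F = 170332$
$k = \frac{1}{337} \approx 0.0029674$
$q{\left(p,l \right)} = - \frac{8 l \left(-18 + 6 l\right)}{5}$ ($q{\left(p,l \right)} = l \frac{1}{5} \left(-8\right) 6 \left(-3 + l\right) = \frac{l}{5} \left(-8\right) \left(-18 + 6 l\right) = - \frac{8 l}{5} \left(-18 + 6 l\right) = - \frac{8 l \left(-18 + 6 l\right)}{5}$)
$\left(q{\left(k,527 \right)} + F\right) + 38853 = \left(\frac{48}{5} \cdot 527 \left(3 - 527\right) + 170332\right) + 38853 = \left(\frac{48}{5} \cdot 527 \left(-524\right) + 170332\right) + 38853 = \left(- \frac{13255104}{5} + 170332\right) + 38853 = - \frac{12403444}{5} + 38853 = - \frac{12209179}{5}$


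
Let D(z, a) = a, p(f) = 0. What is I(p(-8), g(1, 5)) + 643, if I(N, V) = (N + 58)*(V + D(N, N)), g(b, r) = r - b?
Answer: 875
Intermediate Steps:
I(N, V) = (58 + N)*(N + V) (I(N, V) = (N + 58)*(V + N) = (58 + N)*(N + V))
I(p(-8), g(1, 5)) + 643 = (0² + 58*0 + 58*(5 - 1*1) + 0*(5 - 1*1)) + 643 = (0 + 0 + 58*(5 - 1) + 0*(5 - 1)) + 643 = (0 + 0 + 58*4 + 0*4) + 643 = (0 + 0 + 232 + 0) + 643 = 232 + 643 = 875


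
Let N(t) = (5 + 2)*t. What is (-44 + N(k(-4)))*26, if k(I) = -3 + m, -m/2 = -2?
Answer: -962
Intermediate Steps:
m = 4 (m = -2*(-2) = 4)
k(I) = 1 (k(I) = -3 + 4 = 1)
N(t) = 7*t
(-44 + N(k(-4)))*26 = (-44 + 7*1)*26 = (-44 + 7)*26 = -37*26 = -962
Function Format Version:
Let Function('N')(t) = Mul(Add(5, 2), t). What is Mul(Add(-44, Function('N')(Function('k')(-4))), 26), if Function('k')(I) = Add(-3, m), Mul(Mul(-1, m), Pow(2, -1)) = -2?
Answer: -962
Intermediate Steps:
m = 4 (m = Mul(-2, -2) = 4)
Function('k')(I) = 1 (Function('k')(I) = Add(-3, 4) = 1)
Function('N')(t) = Mul(7, t)
Mul(Add(-44, Function('N')(Function('k')(-4))), 26) = Mul(Add(-44, Mul(7, 1)), 26) = Mul(Add(-44, 7), 26) = Mul(-37, 26) = -962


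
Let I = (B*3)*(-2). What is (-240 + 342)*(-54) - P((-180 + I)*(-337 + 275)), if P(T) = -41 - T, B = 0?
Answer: 5693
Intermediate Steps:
I = 0 (I = (0*3)*(-2) = 0*(-2) = 0)
(-240 + 342)*(-54) - P((-180 + I)*(-337 + 275)) = (-240 + 342)*(-54) - (-41 - (-180 + 0)*(-337 + 275)) = 102*(-54) - (-41 - (-180)*(-62)) = -5508 - (-41 - 1*11160) = -5508 - (-41 - 11160) = -5508 - 1*(-11201) = -5508 + 11201 = 5693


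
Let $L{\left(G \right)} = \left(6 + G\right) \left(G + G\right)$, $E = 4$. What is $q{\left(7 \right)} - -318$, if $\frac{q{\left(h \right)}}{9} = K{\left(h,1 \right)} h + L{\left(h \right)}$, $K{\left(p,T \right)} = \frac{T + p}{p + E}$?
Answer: $\frac{22020}{11} \approx 2001.8$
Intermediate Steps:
$L{\left(G \right)} = 2 G \left(6 + G\right)$ ($L{\left(G \right)} = \left(6 + G\right) 2 G = 2 G \left(6 + G\right)$)
$K{\left(p,T \right)} = \frac{T + p}{4 + p}$ ($K{\left(p,T \right)} = \frac{T + p}{p + 4} = \frac{T + p}{4 + p}$)
$q{\left(h \right)} = 18 h \left(6 + h\right) + \frac{9 h \left(1 + h\right)}{4 + h}$ ($q{\left(h \right)} = 9 \left(\frac{1 + h}{4 + h} h + 2 h \left(6 + h\right)\right) = 9 \left(\frac{h \left(1 + h\right)}{4 + h} + 2 h \left(6 + h\right)\right) = 9 \left(2 h \left(6 + h\right) + \frac{h \left(1 + h\right)}{4 + h}\right) = 18 h \left(6 + h\right) + \frac{9 h \left(1 + h\right)}{4 + h}$)
$q{\left(7 \right)} - -318 = 9 \cdot 7 \frac{1}{4 + 7} \left(49 + 2 \cdot 7^{2} + 21 \cdot 7\right) - -318 = 9 \cdot 7 \cdot \frac{1}{11} \left(49 + 2 \cdot 49 + 147\right) + 318 = 9 \cdot 7 \cdot \frac{1}{11} \left(49 + 98 + 147\right) + 318 = 9 \cdot 7 \cdot \frac{1}{11} \cdot 294 + 318 = \frac{18522}{11} + 318 = \frac{22020}{11}$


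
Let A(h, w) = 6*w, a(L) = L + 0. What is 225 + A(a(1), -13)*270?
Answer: -20835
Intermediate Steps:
a(L) = L
225 + A(a(1), -13)*270 = 225 + (6*(-13))*270 = 225 - 78*270 = 225 - 21060 = -20835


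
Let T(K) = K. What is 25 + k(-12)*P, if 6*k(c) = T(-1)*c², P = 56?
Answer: -1319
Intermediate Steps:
k(c) = -c²/6 (k(c) = (-c²)/6 = -c²/6)
25 + k(-12)*P = 25 - ⅙*(-12)²*56 = 25 - ⅙*144*56 = 25 - 24*56 = 25 - 1344 = -1319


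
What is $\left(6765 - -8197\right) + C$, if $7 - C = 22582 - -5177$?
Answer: $-12790$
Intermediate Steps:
$C = -27752$ ($C = 7 - \left(22582 - -5177\right) = 7 - \left(22582 + 5177\right) = 7 - 27759 = -27752$)
$\left(6765 - -8197\right) + C = \left(6765 - -8197\right) - 27752 = \left(6765 + 8197\right) - 27752 = 14962 - 27752 = -12790$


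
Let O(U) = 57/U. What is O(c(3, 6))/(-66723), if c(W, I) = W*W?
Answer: -19/200169 ≈ -9.4920e-5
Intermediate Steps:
c(W, I) = W**2
O(c(3, 6))/(-66723) = (57/(3**2))/(-66723) = (57/9)*(-1/66723) = (57*(1/9))*(-1/66723) = (19/3)*(-1/66723) = -19/200169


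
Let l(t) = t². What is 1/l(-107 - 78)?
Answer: 1/34225 ≈ 2.9218e-5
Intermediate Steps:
1/l(-107 - 78) = 1/((-107 - 78)²) = 1/((-185)²) = 1/34225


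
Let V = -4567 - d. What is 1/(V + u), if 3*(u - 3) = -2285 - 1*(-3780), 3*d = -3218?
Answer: -1/2993 ≈ -0.00033411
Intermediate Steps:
d = -3218/3 (d = (⅓)*(-3218) = -3218/3 ≈ -1072.7)
V = -10483/3 (V = -4567 - 1*(-3218/3) = -4567 + 3218/3 = -10483/3 ≈ -3494.3)
u = 1504/3 (u = 3 + (-2285 - 1*(-3780))/3 = 3 + (-2285 + 3780)/3 = 3 + (⅓)*1495 = 3 + 1495/3 = 1504/3 ≈ 501.33)
1/(V + u) = 1/(-10483/3 + 1504/3) = 1/(-2993) = -1/2993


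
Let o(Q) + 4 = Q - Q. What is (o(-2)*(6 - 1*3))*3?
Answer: -36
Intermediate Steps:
o(Q) = -4 (o(Q) = -4 + (Q - Q) = -4 + 0 = -4)
(o(-2)*(6 - 1*3))*3 = -4*(6 - 1*3)*3 = -4*(6 - 3)*3 = -4*3*3 = -12*3 = -36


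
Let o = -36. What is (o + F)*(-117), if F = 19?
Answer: 1989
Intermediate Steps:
(o + F)*(-117) = (-36 + 19)*(-117) = -17*(-117) = 1989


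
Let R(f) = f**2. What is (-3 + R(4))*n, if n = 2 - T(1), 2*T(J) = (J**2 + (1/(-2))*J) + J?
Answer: 65/4 ≈ 16.250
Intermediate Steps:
T(J) = J**2/2 + J/4 (T(J) = ((J**2 + (1/(-2))*J) + J)/2 = ((J**2 + (1*(-1/2))*J) + J)/2 = ((J**2 - J/2) + J)/2 = (J**2 + J/2)/2 = J**2/2 + J/4)
n = 5/4 (n = 2 - (1 + 2*1)/4 = 2 - (1 + 2)/4 = 2 - 3/4 = 5/4 ≈ 1.2500)
(-3 + R(4))*n = (-3 + 4**2)*(5/4) = (-3 + 16)*(5/4) = 13*(5/4) = 65/4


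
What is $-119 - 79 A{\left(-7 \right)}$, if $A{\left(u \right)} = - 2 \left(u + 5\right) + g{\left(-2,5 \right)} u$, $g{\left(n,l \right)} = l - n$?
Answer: $3436$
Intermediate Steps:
$A{\left(u \right)} = -10 + 5 u$ ($A{\left(u \right)} = - 2 \left(u + 5\right) + \left(5 - -2\right) u = - 2 \left(5 + u\right) + \left(5 + 2\right) u = \left(-10 - 2 u\right) + 7 u = -10 + 5 u$)
$-119 - 79 A{\left(-7 \right)} = -119 - 79 \left(-10 + 5 \left(-7\right)\right) = -119 - 79 \left(-10 - 35\right) = -119 - -3555 = -119 + 3555 = 3436$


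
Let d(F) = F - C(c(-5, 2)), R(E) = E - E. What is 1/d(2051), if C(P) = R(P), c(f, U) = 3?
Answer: 1/2051 ≈ 0.00048757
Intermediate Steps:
R(E) = 0
C(P) = 0
d(F) = F (d(F) = F - 1*0 = F + 0 = F)
1/d(2051) = 1/2051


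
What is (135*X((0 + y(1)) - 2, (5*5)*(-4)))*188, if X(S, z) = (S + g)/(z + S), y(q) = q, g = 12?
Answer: -279180/101 ≈ -2764.2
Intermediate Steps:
X(S, z) = (12 + S)/(S + z) (X(S, z) = (S + 12)/(z + S) = (12 + S)/(S + z))
(135*X((0 + y(1)) - 2, (5*5)*(-4)))*188 = (135*((12 + ((0 + 1) - 2))/(((0 + 1) - 2) + (5*5)*(-4))))*188 = (135*((12 + (1 - 2))/((1 - 2) + 25*(-4))))*188 = (135*((12 - 1)/(-1 - 100)))*188 = (135*(11/(-101)))*188 = (135*(-1/101*11))*188 = (135*(-11/101))*188 = -1485/101*188 = -279180/101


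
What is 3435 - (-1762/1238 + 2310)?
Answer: 697256/619 ≈ 1126.4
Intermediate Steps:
3435 - (-1762/1238 + 2310) = 3435 - (-1762*1/1238 + 2310) = 3435 - (-881/619 + 2310) = 3435 - 1*1429009/619 = 3435 - 1429009/619 = 697256/619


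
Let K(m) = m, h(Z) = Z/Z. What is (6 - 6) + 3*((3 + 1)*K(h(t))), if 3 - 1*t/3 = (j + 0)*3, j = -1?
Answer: 12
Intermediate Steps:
t = 18 (t = 9 - 3*(-1 + 0)*3 = 9 - (-3)*3 = 9 - 3*(-3) = 9 + 9 = 18)
h(Z) = 1
(6 - 6) + 3*((3 + 1)*K(h(t))) = (6 - 6) + 3*((3 + 1)*1) = 0 + 3*(4*1) = 0 + 3*4 = 0 + 12 = 12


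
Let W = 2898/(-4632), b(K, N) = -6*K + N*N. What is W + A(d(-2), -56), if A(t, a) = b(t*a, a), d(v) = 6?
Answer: 3976861/772 ≈ 5151.4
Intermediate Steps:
b(K, N) = N² - 6*K (b(K, N) = -6*K + N² = N² - 6*K)
A(t, a) = a² - 6*a*t (A(t, a) = a² - 6*t*a = a² - 6*a*t)
W = -483/772 (W = 2898*(-1/4632) = -483/772 ≈ -0.62565)
W + A(d(-2), -56) = -483/772 - 56*(-56 - 6*6) = -483/772 - 56*(-56 - 36) = -483/772 - 56*(-92) = -483/772 + 5152 = 3976861/772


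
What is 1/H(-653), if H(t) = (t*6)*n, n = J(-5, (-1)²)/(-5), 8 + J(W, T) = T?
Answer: -5/27426 ≈ -0.00018231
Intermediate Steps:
J(W, T) = -8 + T
n = 7/5 (n = (-8 + (-1)²)/(-5) = (-8 + 1)*(-⅕) = -7*(-⅕) = 7/5 ≈ 1.4000)
H(t) = 42*t/5 (H(t) = (t*6)*(7/5) = (6*t)*(7/5) = 42*t/5)
1/H(-653) = 1/((42/5)*(-653)) = 1/(-27426/5) = -5/27426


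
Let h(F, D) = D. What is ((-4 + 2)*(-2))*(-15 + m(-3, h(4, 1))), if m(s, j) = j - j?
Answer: -60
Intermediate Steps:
m(s, j) = 0
((-4 + 2)*(-2))*(-15 + m(-3, h(4, 1))) = ((-4 + 2)*(-2))*(-15 + 0) = -2*(-2)*(-15) = 4*(-15) = -60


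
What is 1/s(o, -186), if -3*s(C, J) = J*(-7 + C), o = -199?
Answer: -1/12772 ≈ -7.8296e-5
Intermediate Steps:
s(C, J) = -J*(-7 + C)/3
1/s(o, -186) = 1/((⅓)*(-186)*(7 - 1*(-199))) = 1/((⅓)*(-186)*(7 + 199)) = 1/((⅓)*(-186)*206) = 1/(-12772) = -1/12772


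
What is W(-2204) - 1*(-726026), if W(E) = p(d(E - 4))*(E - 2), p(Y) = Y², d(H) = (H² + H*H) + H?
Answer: -209635612665488374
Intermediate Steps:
d(H) = H + 2*H² (d(H) = (H² + H²) + H = 2*H² + H = H + 2*H²)
W(E) = (-7 + 2*E)²*(-4 + E)²*(-2 + E) (W(E) = ((E - 4)*(1 + 2*(E - 4)))²*(E - 2) = ((-4 + E)*(1 + 2*(-4 + E)))²*(-2 + E) = ((-4 + E)*(1 + (-8 + 2*E)))²*(-2 + E) = ((-4 + E)*(-7 + 2*E))²*(-2 + E) = ((-7 + 2*E)*(-4 + E))²*(-2 + E) = ((-7 + 2*E)²*(-4 + E)²)*(-2 + E) = (-7 + 2*E)²*(-4 + E)²*(-2 + E))
W(-2204) - 1*(-726026) = (-7 + 2*(-2204))²*(-4 - 2204)²*(-2 - 2204) - 1*(-726026) = (-7 - 4408)²*(-2208)²*(-2206) + 726026 = (-4415)²*4875264*(-2206) + 726026 = 19492225*4875264*(-2206) + 726026 = -209635612666214400 + 726026 = -209635612665488374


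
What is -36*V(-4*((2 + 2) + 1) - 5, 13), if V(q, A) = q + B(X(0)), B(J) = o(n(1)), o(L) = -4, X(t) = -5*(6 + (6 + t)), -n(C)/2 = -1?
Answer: 1044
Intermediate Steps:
n(C) = 2 (n(C) = -2*(-1) = 2)
X(t) = -60 - 5*t (X(t) = -5*(12 + t) = -60 - 5*t)
B(J) = -4
V(q, A) = -4 + q (V(q, A) = q - 4 = -4 + q)
-36*V(-4*((2 + 2) + 1) - 5, 13) = -36*(-4 + (-4*((2 + 2) + 1) - 5)) = -36*(-4 + (-4*(4 + 1) - 5)) = -36*(-4 + (-4*5 - 5)) = -36*(-4 + (-20 - 5)) = -36*(-4 - 25) = -36*(-29) = 1044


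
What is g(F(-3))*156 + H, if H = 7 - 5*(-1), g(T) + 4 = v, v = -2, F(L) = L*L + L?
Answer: -924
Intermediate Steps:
F(L) = L + L² (F(L) = L² + L = L + L²)
g(T) = -6 (g(T) = -4 - 2 = -6)
H = 12 (H = 7 + 5 = 12)
g(F(-3))*156 + H = -6*156 + 12 = -936 + 12 = -924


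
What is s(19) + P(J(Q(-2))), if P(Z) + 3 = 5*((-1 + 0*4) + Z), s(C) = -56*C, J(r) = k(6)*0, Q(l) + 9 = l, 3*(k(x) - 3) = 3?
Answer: -1072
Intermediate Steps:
k(x) = 4 (k(x) = 3 + (⅓)*3 = 3 + 1 = 4)
Q(l) = -9 + l
J(r) = 0 (J(r) = 4*0 = 0)
P(Z) = -8 + 5*Z (P(Z) = -3 + 5*((-1 + 0*4) + Z) = -3 + 5*((-1 + 0) + Z) = -3 + 5*(-1 + Z) = -3 + (-5 + 5*Z) = -8 + 5*Z)
s(19) + P(J(Q(-2))) = -56*19 + (-8 + 5*0) = -1064 + (-8 + 0) = -1064 - 8 = -1072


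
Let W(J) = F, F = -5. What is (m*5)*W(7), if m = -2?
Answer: 50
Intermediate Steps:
W(J) = -5
(m*5)*W(7) = -2*5*(-5) = -10*(-5) = 50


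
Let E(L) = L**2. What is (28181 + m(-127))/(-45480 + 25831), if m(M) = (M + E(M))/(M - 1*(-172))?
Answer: -142683/98245 ≈ -1.4523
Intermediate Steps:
m(M) = (M + M**2)/(172 + M) (m(M) = (M + M**2)/(M - 1*(-172)) = (M + M**2)/(M + 172) = (M + M**2)/(172 + M))
(28181 + m(-127))/(-45480 + 25831) = (28181 - 127*(1 - 127)/(172 - 127))/(-45480 + 25831) = (28181 - 127*(-126)/45)/(-19649) = (28181 - 127*1/45*(-126))*(-1/19649) = (28181 + 1778/5)*(-1/19649) = (142683/5)*(-1/19649) = -142683/98245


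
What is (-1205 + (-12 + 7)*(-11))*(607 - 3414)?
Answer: 3228050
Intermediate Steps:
(-1205 + (-12 + 7)*(-11))*(607 - 3414) = (-1205 - 5*(-11))*(-2807) = (-1205 + 55)*(-2807) = -1150*(-2807) = 3228050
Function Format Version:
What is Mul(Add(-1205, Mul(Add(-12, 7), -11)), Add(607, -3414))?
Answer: 3228050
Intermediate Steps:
Mul(Add(-1205, Mul(Add(-12, 7), -11)), Add(607, -3414)) = Mul(Add(-1205, Mul(-5, -11)), -2807) = Mul(Add(-1205, 55), -2807) = Mul(-1150, -2807) = 3228050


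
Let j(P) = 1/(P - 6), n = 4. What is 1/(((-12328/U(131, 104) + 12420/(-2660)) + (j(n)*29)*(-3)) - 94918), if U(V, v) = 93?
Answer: -24738/2350400135 ≈ -1.0525e-5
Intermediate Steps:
j(P) = 1/(-6 + P)
1/(((-12328/U(131, 104) + 12420/(-2660)) + (j(n)*29)*(-3)) - 94918) = 1/(((-12328/93 + 12420/(-2660)) + (29/(-6 + 4))*(-3)) - 94918) = 1/(((-12328*1/93 + 12420*(-1/2660)) + (29/(-2))*(-3)) - 94918) = 1/(((-12328/93 - 621/133) - ½*29*(-3)) - 94918) = 1/((-1697377/12369 - 29/2*(-3)) - 94918) = 1/((-1697377/12369 + 87/2) - 94918) = 1/(-2318651/24738 - 94918) = 1/(-2350400135/24738) = -24738/2350400135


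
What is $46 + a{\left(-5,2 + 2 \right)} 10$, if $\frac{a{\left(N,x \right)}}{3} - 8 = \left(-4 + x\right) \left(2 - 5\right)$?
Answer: $286$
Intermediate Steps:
$a{\left(N,x \right)} = 60 - 9 x$ ($a{\left(N,x \right)} = 24 + 3 \left(-4 + x\right) \left(2 - 5\right) = 24 + 3 \left(-4 + x\right) \left(-3\right) = 24 + 3 \left(12 - 3 x\right) = 24 - \left(-36 + 9 x\right) = 60 - 9 x$)
$46 + a{\left(-5,2 + 2 \right)} 10 = 46 + \left(60 - 9 \left(2 + 2\right)\right) 10 = 46 + \left(60 - 36\right) 10 = 46 + 24 \cdot 10 = 46 + 240 = 286$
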